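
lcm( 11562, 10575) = 867150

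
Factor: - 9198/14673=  - 2^1*3^1*7^1 * 67^ (-1)= - 42/67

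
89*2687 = 239143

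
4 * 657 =2628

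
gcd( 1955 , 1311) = 23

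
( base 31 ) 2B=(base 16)49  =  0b1001001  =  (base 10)73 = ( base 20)3D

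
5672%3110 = 2562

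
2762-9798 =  - 7036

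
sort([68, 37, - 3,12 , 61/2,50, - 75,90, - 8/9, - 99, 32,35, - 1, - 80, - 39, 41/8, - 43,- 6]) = [ - 99,- 80,  -  75 ,- 43 , - 39,-6, - 3 ,-1,- 8/9, 41/8,12, 61/2, 32, 35,37 , 50, 68, 90]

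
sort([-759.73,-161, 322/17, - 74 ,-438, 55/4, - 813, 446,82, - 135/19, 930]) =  [ -813, - 759.73, -438, - 161, - 74,-135/19, 55/4, 322/17, 82,  446, 930] 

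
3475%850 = 75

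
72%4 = 0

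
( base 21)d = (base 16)D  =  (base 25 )d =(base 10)13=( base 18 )D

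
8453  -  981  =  7472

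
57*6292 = 358644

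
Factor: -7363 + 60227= 52864 =2^7*7^1*59^1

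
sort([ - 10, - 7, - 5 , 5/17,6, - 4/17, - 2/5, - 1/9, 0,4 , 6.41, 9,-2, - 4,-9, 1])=[ - 10,  -  9, - 7,-5, - 4, - 2, - 2/5, - 4/17, - 1/9, 0, 5/17,  1, 4,  6 , 6.41,9]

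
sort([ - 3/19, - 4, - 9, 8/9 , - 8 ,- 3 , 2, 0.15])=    [ - 9, - 8, - 4, - 3, - 3/19,0.15, 8/9 , 2 ] 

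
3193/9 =354 +7/9 = 354.78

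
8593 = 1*8593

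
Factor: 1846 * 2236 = 2^3*13^2*43^1*  71^1 = 4127656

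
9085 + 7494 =16579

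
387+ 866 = 1253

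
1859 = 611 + 1248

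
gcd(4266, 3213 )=27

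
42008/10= 4200 + 4/5 = 4200.80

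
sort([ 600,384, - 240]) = [ - 240, 384,600 ]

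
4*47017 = 188068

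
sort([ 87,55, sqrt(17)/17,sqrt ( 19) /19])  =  [sqrt(19) /19, sqrt( 17) /17,55,87 ]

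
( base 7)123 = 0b1000010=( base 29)28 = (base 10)66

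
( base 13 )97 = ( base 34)3m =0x7c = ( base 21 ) 5J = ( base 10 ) 124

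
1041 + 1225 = 2266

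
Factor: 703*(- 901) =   -  17^1 * 19^1*37^1*53^1 = -633403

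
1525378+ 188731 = 1714109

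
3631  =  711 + 2920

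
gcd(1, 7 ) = 1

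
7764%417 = 258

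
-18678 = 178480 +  - 197158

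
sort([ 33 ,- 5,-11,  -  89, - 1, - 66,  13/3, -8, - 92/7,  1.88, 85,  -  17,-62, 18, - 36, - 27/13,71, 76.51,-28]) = [ - 89, - 66,-62,-36 ,-28, - 17,- 92/7,-11, - 8, -5, - 27/13,-1,1.88, 13/3, 18, 33, 71, 76.51, 85]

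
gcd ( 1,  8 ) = 1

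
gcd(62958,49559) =1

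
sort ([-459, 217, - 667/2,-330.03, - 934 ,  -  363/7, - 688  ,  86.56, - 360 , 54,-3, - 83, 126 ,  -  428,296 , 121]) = [ -934, - 688,  -  459, - 428,-360 ,-667/2 , - 330.03,-83,-363/7, - 3,54,  86.56,121,126 , 217, 296]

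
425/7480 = 5/88=0.06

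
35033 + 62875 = 97908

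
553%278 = 275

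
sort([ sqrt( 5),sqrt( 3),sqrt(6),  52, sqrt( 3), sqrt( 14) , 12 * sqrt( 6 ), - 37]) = [-37,sqrt( 3 ), sqrt( 3 ),sqrt (5),sqrt( 6), sqrt( 14 ), 12*sqrt(6), 52]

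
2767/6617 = 2767/6617 = 0.42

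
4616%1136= 72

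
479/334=479/334= 1.43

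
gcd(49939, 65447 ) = 1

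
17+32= 49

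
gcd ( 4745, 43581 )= 73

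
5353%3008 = 2345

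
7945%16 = 9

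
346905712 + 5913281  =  352818993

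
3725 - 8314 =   -  4589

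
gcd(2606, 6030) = 2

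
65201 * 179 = 11670979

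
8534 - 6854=1680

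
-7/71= - 7/71 = - 0.10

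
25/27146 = 25/27146 = 0.00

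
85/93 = 85/93  =  0.91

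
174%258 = 174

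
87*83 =7221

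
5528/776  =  691/97 = 7.12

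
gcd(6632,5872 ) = 8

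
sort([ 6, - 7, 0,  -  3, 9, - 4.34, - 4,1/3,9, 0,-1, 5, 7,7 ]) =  [ - 7, - 4.34, - 4, - 3,  -  1,  0, 0,1/3, 5,6 , 7,  7,9,9]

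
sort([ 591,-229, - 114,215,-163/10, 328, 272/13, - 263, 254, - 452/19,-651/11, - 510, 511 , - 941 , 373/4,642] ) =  [ - 941, - 510, -263, -229,-114,  -  651/11,  -  452/19, - 163/10,272/13 , 373/4 , 215,  254, 328, 511  ,  591,642] 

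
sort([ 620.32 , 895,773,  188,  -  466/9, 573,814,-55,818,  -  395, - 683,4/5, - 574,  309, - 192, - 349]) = [ - 683,  -  574,-395,  -  349,-192, - 55, - 466/9 , 4/5, 188,309, 573, 620.32,773,814 , 818,895] 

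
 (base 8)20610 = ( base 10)8584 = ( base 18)188G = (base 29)a60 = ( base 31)8ss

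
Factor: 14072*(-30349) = -427071128 = - 2^3*11^1*31^1 * 89^1*1759^1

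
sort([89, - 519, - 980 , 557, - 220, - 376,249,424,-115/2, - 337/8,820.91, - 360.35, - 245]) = [ - 980,-519, - 376,- 360.35, - 245,-220,  -  115/2, - 337/8, 89, 249,424, 557, 820.91]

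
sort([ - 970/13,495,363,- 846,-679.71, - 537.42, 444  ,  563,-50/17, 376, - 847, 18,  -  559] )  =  [ - 847, - 846, -679.71,- 559,  -  537.42,- 970/13, - 50/17 , 18, 363 , 376  ,  444,495,563]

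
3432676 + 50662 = 3483338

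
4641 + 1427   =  6068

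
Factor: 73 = 73^1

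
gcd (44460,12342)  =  6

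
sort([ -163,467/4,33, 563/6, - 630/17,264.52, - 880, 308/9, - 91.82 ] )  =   [-880, -163, - 91.82, - 630/17,33,308/9,563/6, 467/4,  264.52] 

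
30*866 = 25980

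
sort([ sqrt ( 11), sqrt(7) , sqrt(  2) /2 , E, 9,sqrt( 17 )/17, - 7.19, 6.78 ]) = [ - 7.19, sqrt( 17) /17, sqrt (2)/2,sqrt( 7 ),E, sqrt( 11), 6.78, 9 ]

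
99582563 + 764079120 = 863661683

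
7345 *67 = 492115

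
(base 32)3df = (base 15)1088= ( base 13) 1796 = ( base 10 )3503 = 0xDAF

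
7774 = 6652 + 1122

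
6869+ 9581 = 16450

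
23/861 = 23/861  =  0.03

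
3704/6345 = 3704/6345= 0.58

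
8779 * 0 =0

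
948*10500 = 9954000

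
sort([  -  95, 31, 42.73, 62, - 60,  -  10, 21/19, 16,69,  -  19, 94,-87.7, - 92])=[ - 95,  -  92, - 87.7,- 60, - 19, - 10,21/19 , 16, 31, 42.73, 62,69,94]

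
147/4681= 147/4681 =0.03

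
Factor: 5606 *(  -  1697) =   -  2^1*1697^1*2803^1 = -9513382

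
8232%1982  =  304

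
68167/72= 68167/72 = 946.76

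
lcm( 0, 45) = 0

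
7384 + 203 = 7587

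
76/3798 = 38/1899 = 0.02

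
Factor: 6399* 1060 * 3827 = 25958311380 = 2^2* 3^4*5^1 * 43^1*53^1*79^1*89^1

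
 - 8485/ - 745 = 1697/149=11.39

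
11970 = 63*190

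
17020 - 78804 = - 61784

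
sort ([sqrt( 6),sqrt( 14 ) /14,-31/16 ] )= [ - 31/16,sqrt(14) /14,sqrt( 6)] 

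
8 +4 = 12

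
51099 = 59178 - 8079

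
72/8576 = 9/1072 = 0.01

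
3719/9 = 3719/9 = 413.22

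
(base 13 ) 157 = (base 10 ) 241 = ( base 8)361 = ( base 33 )7a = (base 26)97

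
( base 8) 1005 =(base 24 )ld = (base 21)13D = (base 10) 517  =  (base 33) FM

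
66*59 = 3894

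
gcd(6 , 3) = 3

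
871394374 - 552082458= 319311916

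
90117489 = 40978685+49138804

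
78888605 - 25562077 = 53326528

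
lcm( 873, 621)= 60237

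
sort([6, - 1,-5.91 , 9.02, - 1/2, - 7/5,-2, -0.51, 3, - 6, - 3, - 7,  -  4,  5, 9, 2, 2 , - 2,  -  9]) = [ - 9, - 7, - 6,- 5.91,  -  4, - 3,-2,- 2,- 7/5, - 1 ,  -  0.51, - 1/2, 2,2, 3, 5,6, 9, 9.02] 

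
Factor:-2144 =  - 2^5 *67^1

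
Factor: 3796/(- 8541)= -2^2 * 3^ ( - 2)= - 4/9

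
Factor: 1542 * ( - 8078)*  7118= - 2^3 * 3^1*7^1*257^1 * 577^1 *3559^1=- 88663772568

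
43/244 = 43/244 = 0.18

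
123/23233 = 123/23233 = 0.01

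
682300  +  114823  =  797123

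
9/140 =9/140 = 0.06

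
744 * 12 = 8928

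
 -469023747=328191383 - 797215130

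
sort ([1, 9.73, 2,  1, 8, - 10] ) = [ - 10 , 1,1,  2,8,  9.73 ] 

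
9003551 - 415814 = 8587737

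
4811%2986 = 1825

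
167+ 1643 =1810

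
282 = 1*282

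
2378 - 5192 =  - 2814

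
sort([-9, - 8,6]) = [ - 9, - 8, 6]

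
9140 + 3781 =12921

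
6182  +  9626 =15808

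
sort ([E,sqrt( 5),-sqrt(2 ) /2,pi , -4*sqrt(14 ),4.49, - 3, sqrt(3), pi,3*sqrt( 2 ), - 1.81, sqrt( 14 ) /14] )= [ - 4*sqrt ( 14 ), - 3, -1.81, - sqrt( 2)/2,sqrt( 14 ) /14, sqrt( 3 ), sqrt(5 ), E, pi,pi,3*sqrt(2 ), 4.49 ] 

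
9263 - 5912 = 3351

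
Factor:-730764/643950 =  - 766/675 = - 2^1*3^(-3 )*5^( - 2)*383^1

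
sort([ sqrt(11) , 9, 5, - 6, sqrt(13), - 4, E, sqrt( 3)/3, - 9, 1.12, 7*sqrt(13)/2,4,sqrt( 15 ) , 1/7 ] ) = [ - 9, - 6, - 4,1/7,  sqrt( 3)/3, 1.12, E, sqrt (11 ), sqrt(13),  sqrt (15 ), 4,5, 9,7*sqrt(13)/2]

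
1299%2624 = 1299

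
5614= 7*802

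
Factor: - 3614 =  - 2^1*13^1*139^1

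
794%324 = 146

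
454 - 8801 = - 8347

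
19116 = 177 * 108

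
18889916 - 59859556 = -40969640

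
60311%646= 233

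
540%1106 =540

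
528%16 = 0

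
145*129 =18705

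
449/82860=449/82860 = 0.01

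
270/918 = 5/17 = 0.29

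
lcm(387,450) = 19350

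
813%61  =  20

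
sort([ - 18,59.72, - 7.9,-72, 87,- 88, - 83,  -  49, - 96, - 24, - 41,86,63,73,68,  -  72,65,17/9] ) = [ - 96, - 88, - 83, - 72,- 72, - 49,  -  41,  -  24,-18, - 7.9,  17/9,59.72,63,65,68, 73, 86, 87] 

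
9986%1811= 931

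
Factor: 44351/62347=44351^1*62347^( - 1)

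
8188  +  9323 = 17511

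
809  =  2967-2158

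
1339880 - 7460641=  - 6120761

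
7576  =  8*947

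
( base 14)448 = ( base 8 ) 1520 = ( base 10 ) 848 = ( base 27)14B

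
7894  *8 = 63152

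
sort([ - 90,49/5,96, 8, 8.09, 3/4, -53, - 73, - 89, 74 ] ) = [ - 90, - 89,-73,-53, 3/4,8, 8.09, 49/5,74, 96] 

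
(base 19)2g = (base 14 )3C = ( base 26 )22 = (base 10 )54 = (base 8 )66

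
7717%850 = 67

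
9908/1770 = 5 + 529/885 =5.60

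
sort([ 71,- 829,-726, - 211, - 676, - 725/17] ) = [ - 829, - 726, - 676, - 211, - 725/17, 71] 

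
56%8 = 0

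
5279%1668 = 275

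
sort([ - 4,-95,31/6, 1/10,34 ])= [ - 95, - 4, 1/10 , 31/6,34]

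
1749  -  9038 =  - 7289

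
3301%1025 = 226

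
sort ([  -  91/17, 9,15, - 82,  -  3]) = [-82, - 91/17,-3 , 9, 15 ]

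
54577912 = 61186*892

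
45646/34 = 22823/17 =1342.53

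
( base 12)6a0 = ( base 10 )984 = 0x3d8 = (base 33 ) tr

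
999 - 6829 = -5830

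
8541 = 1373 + 7168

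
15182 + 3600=18782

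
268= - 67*( -4)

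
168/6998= 84/3499 = 0.02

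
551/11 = 50 + 1/11= 50.09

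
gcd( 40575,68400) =75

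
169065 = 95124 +73941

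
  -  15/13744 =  - 1 + 13729/13744 = -0.00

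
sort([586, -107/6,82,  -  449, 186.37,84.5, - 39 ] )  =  [ - 449, - 39, - 107/6,82, 84.5, 186.37,586 ]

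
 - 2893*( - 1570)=4542010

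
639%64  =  63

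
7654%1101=1048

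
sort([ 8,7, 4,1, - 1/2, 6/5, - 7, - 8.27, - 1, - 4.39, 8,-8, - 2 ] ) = [ - 8.27, - 8, - 7, - 4.39 ,-2,  -  1, - 1/2, 1,6/5,  4,  7, 8,  8 ] 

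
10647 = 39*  273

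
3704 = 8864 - 5160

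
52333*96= 5023968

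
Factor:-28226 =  - 2^1*11^1*1283^1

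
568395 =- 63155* (  -  9) 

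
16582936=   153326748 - 136743812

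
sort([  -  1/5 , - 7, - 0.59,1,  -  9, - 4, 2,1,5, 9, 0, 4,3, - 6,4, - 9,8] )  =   [ - 9, -9, - 7, - 6, - 4,- 0.59,-1/5,0,1, 1,2,3, 4, 4, 5,8,9]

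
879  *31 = 27249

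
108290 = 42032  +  66258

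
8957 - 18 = 8939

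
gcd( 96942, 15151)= 1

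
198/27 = 22/3 = 7.33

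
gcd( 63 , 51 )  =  3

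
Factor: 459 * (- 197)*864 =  - 78125472 = - 2^5*3^6*17^1*197^1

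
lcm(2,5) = 10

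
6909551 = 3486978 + 3422573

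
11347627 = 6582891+4764736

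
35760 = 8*4470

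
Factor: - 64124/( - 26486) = 46/19 = 2^1*19^( - 1 )*23^1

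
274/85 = 274/85 = 3.22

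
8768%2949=2870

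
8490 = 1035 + 7455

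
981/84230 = 981/84230=0.01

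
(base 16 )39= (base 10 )57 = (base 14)41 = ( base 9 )63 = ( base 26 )25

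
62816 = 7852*8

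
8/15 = 8/15 = 0.53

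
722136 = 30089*24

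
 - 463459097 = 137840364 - 601299461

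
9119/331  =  27 + 182/331  =  27.55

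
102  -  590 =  - 488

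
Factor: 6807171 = 3^1*7^1*324151^1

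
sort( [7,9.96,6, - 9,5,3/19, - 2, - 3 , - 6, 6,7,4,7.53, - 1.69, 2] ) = [ - 9,-6, - 3,-2  , - 1.69, 3/19,2, 4,5, 6,6, 7, 7,7.53,9.96]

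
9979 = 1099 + 8880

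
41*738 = 30258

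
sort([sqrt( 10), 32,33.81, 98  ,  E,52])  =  [E,sqrt( 10),32, 33.81,52,98 ] 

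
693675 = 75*9249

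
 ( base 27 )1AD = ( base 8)1764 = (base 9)1344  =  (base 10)1012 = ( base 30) 13m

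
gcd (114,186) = 6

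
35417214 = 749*47286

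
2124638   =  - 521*(-4078)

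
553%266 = 21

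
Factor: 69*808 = 2^3*3^1*23^1*101^1 = 55752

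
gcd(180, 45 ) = 45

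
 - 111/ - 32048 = 111/32048 = 0.00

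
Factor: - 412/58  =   - 206/29  =  -2^1*29^(  -  1 )*103^1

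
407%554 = 407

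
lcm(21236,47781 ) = 191124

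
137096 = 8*17137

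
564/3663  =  188/1221 = 0.15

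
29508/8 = 7377/2 = 3688.50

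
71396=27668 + 43728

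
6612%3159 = 294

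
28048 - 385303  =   - 357255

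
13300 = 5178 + 8122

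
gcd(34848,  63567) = 9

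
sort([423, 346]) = [346,423 ]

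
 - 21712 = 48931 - 70643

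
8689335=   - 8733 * (-995) 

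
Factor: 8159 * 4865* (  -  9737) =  - 386495950295 =- 5^1*7^2 * 13^1*41^1*107^1*139^1*199^1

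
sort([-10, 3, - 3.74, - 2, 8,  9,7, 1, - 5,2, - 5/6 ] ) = [ -10, - 5, - 3.74, - 2, - 5/6, 1, 2, 3,  7, 8,9]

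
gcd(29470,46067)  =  7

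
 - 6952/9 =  - 6952/9=- 772.44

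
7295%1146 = 419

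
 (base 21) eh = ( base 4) 10313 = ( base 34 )95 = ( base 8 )467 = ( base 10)311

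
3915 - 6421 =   -  2506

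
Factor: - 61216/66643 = - 2^5*1913^1*66643^(  -  1)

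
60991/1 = 60991 = 60991.00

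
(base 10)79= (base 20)3J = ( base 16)4f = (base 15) 54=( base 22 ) 3D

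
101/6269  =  101/6269 = 0.02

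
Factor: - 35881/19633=  -  53/29  =  -29^ ( - 1)*53^1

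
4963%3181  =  1782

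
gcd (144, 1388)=4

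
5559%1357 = 131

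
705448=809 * 872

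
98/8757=14/1251=0.01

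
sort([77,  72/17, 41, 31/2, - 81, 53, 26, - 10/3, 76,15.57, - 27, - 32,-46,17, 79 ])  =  [ - 81, - 46, - 32, - 27,-10/3, 72/17,31/2,  15.57,  17, 26,  41,  53,  76, 77, 79] 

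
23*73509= 1690707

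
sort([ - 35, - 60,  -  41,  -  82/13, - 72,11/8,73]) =[ - 72,  -  60, - 41, -35,  -  82/13,11/8,  73]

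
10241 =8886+1355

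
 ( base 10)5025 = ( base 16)13a1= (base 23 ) 9BB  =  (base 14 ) 1b8d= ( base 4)1032201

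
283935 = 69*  4115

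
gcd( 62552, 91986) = 2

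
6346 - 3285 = 3061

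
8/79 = 8/79= 0.10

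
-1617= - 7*231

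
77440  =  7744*10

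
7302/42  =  1217/7= 173.86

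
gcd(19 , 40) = 1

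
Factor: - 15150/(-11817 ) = 2^1 * 3^( - 1 ) * 5^2*13^(  -  1) = 50/39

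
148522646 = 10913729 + 137608917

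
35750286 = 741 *48246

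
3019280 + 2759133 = 5778413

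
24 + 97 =121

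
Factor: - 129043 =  - 43^1*3001^1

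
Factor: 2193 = 3^1*17^1*43^1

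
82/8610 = 1/105 = 0.01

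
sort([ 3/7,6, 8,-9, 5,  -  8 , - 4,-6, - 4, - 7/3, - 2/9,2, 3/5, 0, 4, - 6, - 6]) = [- 9 ,-8,-6,  -  6,  -  6, - 4, - 4,-7/3, - 2/9,0, 3/7, 3/5, 2, 4, 5,6, 8]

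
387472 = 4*96868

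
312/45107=312/45107 = 0.01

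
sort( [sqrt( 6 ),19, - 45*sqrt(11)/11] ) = [ - 45*sqrt(11)/11, sqrt(6 ),19] 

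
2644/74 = 1322/37 = 35.73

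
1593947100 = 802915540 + 791031560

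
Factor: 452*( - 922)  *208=-86682752 = -2^7*13^1*113^1*461^1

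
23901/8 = 23901/8 = 2987.62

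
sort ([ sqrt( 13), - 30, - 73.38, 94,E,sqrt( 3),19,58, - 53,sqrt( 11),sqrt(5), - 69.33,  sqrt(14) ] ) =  [ - 73.38, - 69.33, - 53,-30,sqrt(3 ),sqrt( 5), E,sqrt(11 ),sqrt(13),  sqrt( 14),19,  58,94]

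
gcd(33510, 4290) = 30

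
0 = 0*380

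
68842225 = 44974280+23867945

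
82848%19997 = 2860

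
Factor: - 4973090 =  -2^1*5^1*497309^1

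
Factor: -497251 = - 347^1*1433^1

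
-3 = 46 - 49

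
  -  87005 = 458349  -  545354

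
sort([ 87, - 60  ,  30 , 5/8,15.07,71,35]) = [ - 60, 5/8, 15.07, 30,35,71, 87 ] 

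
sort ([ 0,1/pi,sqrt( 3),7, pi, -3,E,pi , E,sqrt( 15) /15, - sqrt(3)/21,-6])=[-6  , - 3, - sqrt( 3 )/21,  0,  sqrt ( 15 ) /15,1/pi,sqrt( 3 ),E,E,pi,pi,7]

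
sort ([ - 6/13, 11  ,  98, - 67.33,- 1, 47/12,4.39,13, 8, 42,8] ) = [ - 67.33, - 1, - 6/13, 47/12, 4.39, 8, 8 , 11, 13, 42,98]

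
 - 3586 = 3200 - 6786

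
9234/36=256 + 1/2 = 256.50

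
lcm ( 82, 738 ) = 738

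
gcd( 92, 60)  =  4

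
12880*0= 0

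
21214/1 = 21214=21214.00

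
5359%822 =427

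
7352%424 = 144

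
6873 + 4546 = 11419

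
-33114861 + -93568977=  - 126683838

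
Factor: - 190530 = - 2^1*3^2*5^1* 29^1*73^1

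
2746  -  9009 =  -6263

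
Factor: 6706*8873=59502338 = 2^1*7^1* 19^1 * 467^1*479^1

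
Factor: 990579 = 3^1* 61^1*5413^1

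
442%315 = 127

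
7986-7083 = 903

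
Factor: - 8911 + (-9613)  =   - 18524 = - 2^2*11^1*421^1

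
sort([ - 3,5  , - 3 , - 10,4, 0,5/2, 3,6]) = [ - 10,- 3 , - 3, 0,5/2,3,4, 5,6]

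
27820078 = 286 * 97273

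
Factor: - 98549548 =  - 2^2* 24637387^1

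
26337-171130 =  - 144793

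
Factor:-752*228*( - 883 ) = 151395648= 2^6 * 3^1*19^1*47^1*  883^1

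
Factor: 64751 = 73^1*887^1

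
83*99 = 8217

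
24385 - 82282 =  - 57897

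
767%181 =43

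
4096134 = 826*4959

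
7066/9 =785 + 1/9 =785.11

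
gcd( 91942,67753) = 1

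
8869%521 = 12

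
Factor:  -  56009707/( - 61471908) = 2^( -2)*3^( - 2)*13^1*251^( - 1)*6803^( - 1)*4308439^1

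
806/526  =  1  +  140/263 = 1.53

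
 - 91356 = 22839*( - 4 )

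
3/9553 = 3/9553= 0.00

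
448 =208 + 240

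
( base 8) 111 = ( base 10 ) 73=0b1001001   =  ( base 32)29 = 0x49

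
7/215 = 7/215 = 0.03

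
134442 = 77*1746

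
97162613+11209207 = 108371820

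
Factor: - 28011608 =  - 2^3*23^2*6619^1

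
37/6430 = 37/6430 = 0.01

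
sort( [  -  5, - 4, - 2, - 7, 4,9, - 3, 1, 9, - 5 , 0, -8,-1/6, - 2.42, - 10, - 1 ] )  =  [ - 10, - 8,- 7, - 5,-5 , - 4,  -  3, - 2.42, - 2, - 1, - 1/6, 0,1, 4, 9,9] 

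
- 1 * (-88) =88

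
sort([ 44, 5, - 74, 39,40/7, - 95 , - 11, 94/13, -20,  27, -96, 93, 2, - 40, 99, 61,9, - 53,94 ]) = [  -  96 , - 95,-74 , - 53, - 40, - 20 , - 11, 2,  5,40/7,  94/13, 9, 27,  39,44,61, 93, 94,99] 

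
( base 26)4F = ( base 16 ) 77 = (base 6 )315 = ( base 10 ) 119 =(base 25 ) 4J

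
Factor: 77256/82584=29^1*31^( - 1) = 29/31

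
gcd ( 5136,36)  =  12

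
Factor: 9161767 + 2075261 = 11237028 =2^2*3^1 * 11^2*71^1*109^1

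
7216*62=447392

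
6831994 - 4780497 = 2051497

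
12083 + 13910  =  25993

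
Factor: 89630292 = 2^2*3^1* 257^1*29063^1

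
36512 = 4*9128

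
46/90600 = 23/45300 = 0.00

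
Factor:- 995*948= - 943260 = - 2^2*3^1*5^1 * 79^1 *199^1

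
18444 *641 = 11822604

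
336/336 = 1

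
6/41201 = 6/41201= 0.00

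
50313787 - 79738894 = -29425107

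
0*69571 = 0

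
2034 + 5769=7803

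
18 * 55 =990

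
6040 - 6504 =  - 464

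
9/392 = 9/392  =  0.02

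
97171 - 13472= 83699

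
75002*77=5775154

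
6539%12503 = 6539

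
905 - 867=38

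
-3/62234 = -1 + 62231/62234 = - 0.00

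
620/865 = 124/173 = 0.72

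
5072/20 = 253+3/5 = 253.60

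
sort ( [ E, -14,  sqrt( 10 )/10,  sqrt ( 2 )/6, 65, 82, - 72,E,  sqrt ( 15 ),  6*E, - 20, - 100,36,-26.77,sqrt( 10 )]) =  [ - 100, - 72, - 26.77, - 20,- 14 , sqrt ( 2 )/6, sqrt( 10 )/10,E,E,sqrt( 10),sqrt( 15),  6*E, 36,65, 82 ]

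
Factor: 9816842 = 2^1*7^1*227^1*3089^1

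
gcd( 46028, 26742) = 2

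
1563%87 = 84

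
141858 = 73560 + 68298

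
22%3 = 1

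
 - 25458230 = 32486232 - 57944462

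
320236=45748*7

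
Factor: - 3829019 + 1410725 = -2418294 =-  2^1 * 3^1* 403049^1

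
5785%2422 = 941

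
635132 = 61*10412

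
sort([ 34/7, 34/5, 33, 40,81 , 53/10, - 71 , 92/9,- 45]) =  [ - 71,- 45, 34/7,53/10,34/5, 92/9 , 33, 40,  81] 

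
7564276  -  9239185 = - 1674909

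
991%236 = 47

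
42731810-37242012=5489798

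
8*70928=567424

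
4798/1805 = 4798/1805 = 2.66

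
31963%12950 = 6063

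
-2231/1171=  - 2231/1171 = -1.91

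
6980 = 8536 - 1556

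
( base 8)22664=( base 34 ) 8BU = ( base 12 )5704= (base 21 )10id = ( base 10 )9652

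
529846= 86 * 6161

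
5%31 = 5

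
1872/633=624/211 = 2.96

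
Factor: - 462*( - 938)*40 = 2^5*3^1*5^1 * 7^2 *11^1 * 67^1 = 17334240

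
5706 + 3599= 9305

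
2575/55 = 515/11 = 46.82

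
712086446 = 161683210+550403236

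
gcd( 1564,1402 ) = 2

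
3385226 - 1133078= 2252148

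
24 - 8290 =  -8266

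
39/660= 13/220 = 0.06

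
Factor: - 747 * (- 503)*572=2^2 * 3^2*11^1*13^1*83^1*503^1= 214923852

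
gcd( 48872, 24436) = 24436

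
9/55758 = 3/18586 = 0.00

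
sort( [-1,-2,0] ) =[  -  2,-1,  0] 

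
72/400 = 9/50=0.18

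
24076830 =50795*474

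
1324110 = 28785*46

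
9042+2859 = 11901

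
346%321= 25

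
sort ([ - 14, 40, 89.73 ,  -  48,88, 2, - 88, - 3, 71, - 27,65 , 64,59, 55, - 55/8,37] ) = [ - 88, - 48, - 27, - 14, - 55/8, - 3,2, 37,40, 55,59,64, 65, 71,88,89.73] 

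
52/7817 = 52/7817= 0.01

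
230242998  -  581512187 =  - 351269189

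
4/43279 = 4/43279=0.00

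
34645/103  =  34645/103 = 336.36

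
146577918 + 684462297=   831040215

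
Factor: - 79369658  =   - 2^1 * 43^1 * 109^1 * 8467^1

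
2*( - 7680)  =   -15360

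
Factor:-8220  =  -2^2*3^1 * 5^1 * 137^1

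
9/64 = 9/64 = 0.14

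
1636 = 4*409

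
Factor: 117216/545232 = 2^1*3^1*11^1*307^( - 1) = 66/307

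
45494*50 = 2274700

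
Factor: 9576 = 2^3*3^2*7^1*19^1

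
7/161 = 1/23  =  0.04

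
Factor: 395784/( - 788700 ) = -2^1*3^1 * 5^( -2) * 11^ (-1)*23^1 = - 138/275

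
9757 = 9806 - 49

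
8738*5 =43690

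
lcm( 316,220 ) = 17380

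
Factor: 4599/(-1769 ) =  - 3^2*7^1*29^( - 1)*61^(  -  1 )*73^1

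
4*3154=12616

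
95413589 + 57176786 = 152590375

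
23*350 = 8050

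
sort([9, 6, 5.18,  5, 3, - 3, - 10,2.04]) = [ - 10, - 3, 2.04,  3 , 5, 5.18,6,  9]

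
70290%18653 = 14331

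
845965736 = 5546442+840419294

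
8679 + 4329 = 13008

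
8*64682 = 517456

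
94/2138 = 47/1069 = 0.04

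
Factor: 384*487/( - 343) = -2^7*3^1*7^( - 3)*487^1= - 187008/343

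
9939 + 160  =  10099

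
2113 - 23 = 2090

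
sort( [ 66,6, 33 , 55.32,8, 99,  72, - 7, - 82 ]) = [ - 82, - 7 , 6,8,33,55.32,66,72,99] 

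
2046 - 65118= - 63072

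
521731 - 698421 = - 176690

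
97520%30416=6272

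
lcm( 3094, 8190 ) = 139230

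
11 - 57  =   - 46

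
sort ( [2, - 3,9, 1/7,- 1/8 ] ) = [-3 , - 1/8,1/7,  2, 9] 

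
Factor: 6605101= 43^1 *153607^1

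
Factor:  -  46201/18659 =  - 397^( - 1 ) * 983^1 = - 983/397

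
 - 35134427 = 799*( - 43973) 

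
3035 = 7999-4964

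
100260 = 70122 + 30138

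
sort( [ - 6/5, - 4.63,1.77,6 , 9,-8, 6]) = [ - 8, - 4.63, - 6/5,1.77, 6,6,9 ]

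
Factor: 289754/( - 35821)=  - 2^1 * 23^1*113^( - 1) * 317^( - 1)*6299^1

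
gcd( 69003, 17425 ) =697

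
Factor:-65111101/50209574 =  -2^( - 1 )*11^1*277^( - 1)*90631^(  -  1)*5919191^1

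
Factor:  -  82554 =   -  2^1*3^1* 13759^1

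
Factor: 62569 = 13^1*4813^1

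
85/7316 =85/7316 = 0.01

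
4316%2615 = 1701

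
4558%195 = 73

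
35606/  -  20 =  - 17803/10 = -1780.30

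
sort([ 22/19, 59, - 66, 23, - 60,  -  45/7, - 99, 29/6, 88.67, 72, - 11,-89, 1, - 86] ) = [  -  99,- 89,  -  86, - 66, - 60, - 11, - 45/7, 1, 22/19,29/6,23, 59,72, 88.67 ] 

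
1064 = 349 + 715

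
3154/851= 3154/851 = 3.71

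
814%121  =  88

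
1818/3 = 606 =606.00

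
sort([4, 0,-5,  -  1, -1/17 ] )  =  [  -  5, - 1, - 1/17,0 , 4] 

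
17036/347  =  49 + 33/347 = 49.10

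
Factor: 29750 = 2^1*5^3*7^1*17^1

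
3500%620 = 400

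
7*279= 1953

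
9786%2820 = 1326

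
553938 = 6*92323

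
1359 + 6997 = 8356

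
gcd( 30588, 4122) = 6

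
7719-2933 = 4786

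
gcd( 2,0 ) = 2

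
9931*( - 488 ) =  - 4846328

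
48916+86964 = 135880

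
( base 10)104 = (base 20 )54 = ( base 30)3e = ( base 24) 48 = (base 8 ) 150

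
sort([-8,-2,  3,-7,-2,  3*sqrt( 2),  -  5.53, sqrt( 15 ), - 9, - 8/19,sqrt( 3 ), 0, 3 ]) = [-9,-8,  -  7 ,-5.53 ,-2,-2,  -  8/19,  0, sqrt( 3),3 , 3,sqrt( 15 ), 3* sqrt(2 )] 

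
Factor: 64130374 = 2^1  *7^1*11^1*89^1*4679^1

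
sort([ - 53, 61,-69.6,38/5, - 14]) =[-69.6 ,-53, - 14,38/5,  61] 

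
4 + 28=32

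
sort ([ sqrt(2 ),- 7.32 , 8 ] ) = [ -7.32, sqrt( 2 ),8]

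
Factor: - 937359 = -3^3*149^1*233^1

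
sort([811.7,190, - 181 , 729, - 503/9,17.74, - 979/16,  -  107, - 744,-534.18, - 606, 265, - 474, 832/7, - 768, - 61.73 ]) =[  -  768, - 744 , - 606, - 534.18,-474, - 181, - 107 , - 61.73, - 979/16,-503/9, 17.74,832/7,190,  265,729, 811.7 ] 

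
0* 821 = 0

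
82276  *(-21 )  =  - 1727796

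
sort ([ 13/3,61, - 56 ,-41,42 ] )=[ - 56, - 41,13/3,42,61]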